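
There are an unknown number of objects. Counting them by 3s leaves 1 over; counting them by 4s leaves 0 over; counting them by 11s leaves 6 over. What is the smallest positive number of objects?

28

Combine the congruences pairwise.
From N ≡ 1 (mod 3) write N = 1 + 3t. Substituting into N ≡ 0 (mod 4) gives 3t ≡ 3 (mod 4), and since 3⁻¹ ≡ 3 (mod 4), t ≡ 1. Hence N ≡ 1 + 3·1 = 4 (mod 12).
From N ≡ 4 (mod 12) write N = 4 + 12t. Substituting into N ≡ 6 (mod 11) gives 12t ≡ 2 (mod 11), and since 1⁻¹ ≡ 1 (mod 11), t ≡ 2. Hence N ≡ 4 + 12·2 = 28 (mod 132).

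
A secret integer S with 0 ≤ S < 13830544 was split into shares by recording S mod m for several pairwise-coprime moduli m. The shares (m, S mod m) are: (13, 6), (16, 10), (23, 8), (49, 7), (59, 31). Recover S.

11212922

From S ≡ 6 (mod 13) write S = 6 + 13t. Substituting into S ≡ 10 (mod 16) gives 13t ≡ 4 (mod 16), and since 13⁻¹ ≡ 5 (mod 16), t ≡ 4. Hence S ≡ 6 + 13·4 = 58 (mod 208).
From S ≡ 58 (mod 208) write S = 58 + 208t. Substituting into S ≡ 8 (mod 23) gives 208t ≡ 19 (mod 23), and since 1⁻¹ ≡ 1 (mod 23), t ≡ 19. Hence S ≡ 58 + 208·19 = 4010 (mod 4784).
From S ≡ 4010 (mod 4784) write S = 4010 + 4784t. Substituting into S ≡ 7 (mod 49) gives 4784t ≡ 15 (mod 49), and since 31⁻¹ ≡ 19 (mod 49), t ≡ 40. Hence S ≡ 4010 + 4784·40 = 195370 (mod 234416).
From S ≡ 195370 (mod 234416) write S = 195370 + 234416t. Substituting into S ≡ 31 (mod 59) gives 234416t ≡ 10 (mod 59), and since 9⁻¹ ≡ 46 (mod 59), t ≡ 47. Hence S ≡ 195370 + 234416·47 = 11212922 (mod 13830544).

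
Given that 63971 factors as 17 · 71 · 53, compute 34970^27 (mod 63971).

Mod 17: 34970 ≡ 1; by Fermat, exponent reduces to 27 mod 16 = 11; 1^11 ≡ 1 (mod 17).
Mod 71: 34970 ≡ 38; 38^27 ≡ 10 (mod 71).
Mod 53: 34970 ≡ 43; 43^27 ≡ 43 (mod 53).
Combine by CRT: x ≡ 1 (mod 17), x ≡ 10 (mod 71), x ≡ 43 (mod 53) ⇒ x ≡ 7039 (mod 63971).

7039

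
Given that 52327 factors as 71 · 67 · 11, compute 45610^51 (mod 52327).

Mod 71: 45610 ≡ 28; 28^51 ≡ 42 (mod 71).
Mod 67: 45610 ≡ 50; 50^51 ≡ 42 (mod 67).
Mod 11: 45610 ≡ 4; by Fermat, exponent reduces to 51 mod 10 = 1; 4^1 ≡ 4 (mod 11).
Combine by CRT: x ≡ 42 (mod 71), x ≡ 42 (mod 67), x ≡ 4 (mod 11) ⇒ x ≡ 47612 (mod 52327).

47612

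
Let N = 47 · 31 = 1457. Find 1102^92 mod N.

Mod 47: 1102 ≡ 21; since 46 | 92, by Fermat 21^92 ≡ 1 (mod 47).
Mod 31: 1102 ≡ 17; by Fermat, exponent reduces to 92 mod 30 = 2; 17^2 ≡ 10 (mod 31).
Combine by CRT: x ≡ 1 (mod 47), x ≡ 10 (mod 31) ⇒ x ≡ 847 (mod 1457).

847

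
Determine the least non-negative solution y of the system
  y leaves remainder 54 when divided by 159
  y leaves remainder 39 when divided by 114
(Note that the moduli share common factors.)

gcd(159, 114) = 3 and 3 | (39 − 54), so the pair is consistent; merging gives y ≡ 4029 (mod 6042), where 6042 = lcm(159, 114).
The solution is unique modulo lcm(159, 114) = 6042.

4029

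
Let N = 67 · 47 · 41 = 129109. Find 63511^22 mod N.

Mod 67: 63511 ≡ 62; 62^22 ≡ 1 (mod 67).
Mod 47: 63511 ≡ 14; 14^22 ≡ 37 (mod 47).
Mod 41: 63511 ≡ 2; 2^22 ≡ 4 (mod 41).
Combine by CRT: x ≡ 1 (mod 67), x ≡ 37 (mod 47), x ≡ 4 (mod 41) ⇒ x ≡ 33501 (mod 129109).

33501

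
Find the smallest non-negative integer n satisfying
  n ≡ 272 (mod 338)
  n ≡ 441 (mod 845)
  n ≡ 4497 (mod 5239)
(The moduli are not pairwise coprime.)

gcd(338, 845) = 169 and 169 | (441 − 272), so the pair is consistent; merging gives n ≡ 1286 (mod 1690), where 1690 = lcm(338, 845).
gcd(1690, 5239) = 169 and 169 | (4497 − 1286), so the pair is consistent; merging gives n ≡ 9736 (mod 52390), where 52390 = lcm(1690, 5239).
The solution is unique modulo lcm(338, 845, 5239) = 52390.

9736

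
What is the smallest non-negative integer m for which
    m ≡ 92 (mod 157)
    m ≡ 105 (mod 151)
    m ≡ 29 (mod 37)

Combine the congruences pairwise.
From m ≡ 92 (mod 157) write m = 92 + 157t. Substituting into m ≡ 105 (mod 151) gives 157t ≡ 13 (mod 151), and since 6⁻¹ ≡ 126 (mod 151), t ≡ 128. Hence m ≡ 92 + 157·128 = 20188 (mod 23707).
From m ≡ 20188 (mod 23707) write m = 20188 + 23707t. Substituting into m ≡ 29 (mod 37) gives 23707t ≡ 6 (mod 37), and since 27⁻¹ ≡ 11 (mod 37), t ≡ 29. Hence m ≡ 20188 + 23707·29 = 707691 (mod 877159).

707691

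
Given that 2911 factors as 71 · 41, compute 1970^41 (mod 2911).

1888

Mod 71: 1970 ≡ 53; 53^41 ≡ 42 (mod 71).
Mod 41: 1970 ≡ 2; by Fermat, exponent reduces to 41 mod 40 = 1; 2^1 ≡ 2 (mod 41).
Combine by CRT: x ≡ 42 (mod 71), x ≡ 2 (mod 41) ⇒ x ≡ 1888 (mod 2911).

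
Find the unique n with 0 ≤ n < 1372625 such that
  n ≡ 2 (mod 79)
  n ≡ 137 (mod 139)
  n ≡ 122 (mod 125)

From n ≡ 2 (mod 79) write n = 2 + 79t. Substituting into n ≡ 137 (mod 139) gives 79t ≡ 135 (mod 139), and since 79⁻¹ ≡ 44 (mod 139), t ≡ 102. Hence n ≡ 2 + 79·102 = 8060 (mod 10981).
From n ≡ 8060 (mod 10981) write n = 8060 + 10981t. Substituting into n ≡ 122 (mod 125) gives 10981t ≡ 62 (mod 125), and since 106⁻¹ ≡ 46 (mod 125), t ≡ 102. Hence n ≡ 8060 + 10981·102 = 1128122 (mod 1372625).

1128122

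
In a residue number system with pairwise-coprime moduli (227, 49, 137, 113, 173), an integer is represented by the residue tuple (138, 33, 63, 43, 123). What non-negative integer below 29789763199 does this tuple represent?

7463547439

The moduli are pairwise coprime; N = 227·49·137·113·173 = 29789763199.
N/227 = 131232437; 131232437 ≡ 105 (mod 227); 105·80 ≡ 1, so inverse 80.
N/49 = 607954351; 607954351 ≡ 32 (mod 49); 32·23 ≡ 1, so inverse 23.
N/137 = 217443527; 217443527 ≡ 4 (mod 137); 4·103 ≡ 1, so inverse 103.
N/113 = 263626223; 263626223 ≡ 48 (mod 113); 48·73 ≡ 1, so inverse 73.
N/173 = 172195163; 172195163 ≡ 132 (mod 173); 132·135 ≡ 1, so inverse 135.
x ≡ 138·131232437·80 + 33·607954351·23 + 63·217443527·103 + 43·263626223·73 + 123·172195163·135 = 7008057899204.
7008057899204 mod 29789763199 = 7463547439.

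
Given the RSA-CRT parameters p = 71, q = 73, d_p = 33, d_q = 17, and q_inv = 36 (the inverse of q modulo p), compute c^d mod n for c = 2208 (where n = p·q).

m₁ = c^(d_p) mod p: c ≡ 7 (mod 71), and 7^33 mod 71 = 42.
m₂ = c^(d_q) mod q: c ≡ 18 (mod 73), and 18^17 mod 73 = 69.
h = q_inv·(m₁ − m₂) mod p = 36·(42 − 69) mod 71 = 22.
m = m₂ + h·q = 69 + 22·73 = 1675.

1675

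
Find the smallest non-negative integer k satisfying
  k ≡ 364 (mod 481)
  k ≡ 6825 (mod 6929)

gcd(481, 6929) = 13 and 13 | (6825 − 364), so the pair is consistent; merging gives k ≡ 221624 (mod 256373), where 256373 = lcm(481, 6929).
The solution is unique modulo lcm(481, 6929) = 256373.

221624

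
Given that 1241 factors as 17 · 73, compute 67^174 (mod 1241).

Mod 17: 67 ≡ 16; by Fermat, exponent reduces to 174 mod 16 = 14; 16^14 ≡ 1 (mod 17).
Mod 73: 67 ≡ 67; by Fermat, exponent reduces to 174 mod 72 = 30; 67^30 ≡ 65 (mod 73).
Combine by CRT: x ≡ 1 (mod 17), x ≡ 65 (mod 73) ⇒ x ≡ 868 (mod 1241).

868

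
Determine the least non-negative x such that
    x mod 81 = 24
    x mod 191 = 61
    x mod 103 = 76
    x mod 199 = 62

83196987

Combine the congruences pairwise.
From x ≡ 24 (mod 81) write x = 24 + 81t. Substituting into x ≡ 61 (mod 191) gives 81t ≡ 37 (mod 191), and since 81⁻¹ ≡ 158 (mod 191), t ≡ 116. Hence x ≡ 24 + 81·116 = 9420 (mod 15471).
From x ≡ 9420 (mod 15471) write x = 9420 + 15471t. Substituting into x ≡ 76 (mod 103) gives 15471t ≡ 29 (mod 103), and since 21⁻¹ ≡ 54 (mod 103), t ≡ 21. Hence x ≡ 9420 + 15471·21 = 334311 (mod 1593513).
From x ≡ 334311 (mod 1593513) write x = 334311 + 1593513t. Substituting into x ≡ 62 (mod 199) gives 1593513t ≡ 71 (mod 199), and since 120⁻¹ ≡ 68 (mod 199), t ≡ 52. Hence x ≡ 334311 + 1593513·52 = 83196987 (mod 317109087).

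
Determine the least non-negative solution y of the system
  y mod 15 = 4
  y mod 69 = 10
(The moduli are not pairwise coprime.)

gcd(15, 69) = 3 and 3 | (10 − 4), so the pair is consistent; merging gives y ≡ 79 (mod 345), where 345 = lcm(15, 69).
The solution is unique modulo lcm(15, 69) = 345.

79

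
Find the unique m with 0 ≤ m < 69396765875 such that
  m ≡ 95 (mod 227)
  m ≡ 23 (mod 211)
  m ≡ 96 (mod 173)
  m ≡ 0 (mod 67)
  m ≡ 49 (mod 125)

32757547674

From m ≡ 95 (mod 227) write m = 95 + 227t. Substituting into m ≡ 23 (mod 211) gives 227t ≡ 139 (mod 211), and since 16⁻¹ ≡ 66 (mod 211), t ≡ 101. Hence m ≡ 95 + 227·101 = 23022 (mod 47897).
From m ≡ 23022 (mod 47897) write m = 23022 + 47897t. Substituting into m ≡ 96 (mod 173) gives 47897t ≡ 83 (mod 173), and since 149⁻¹ ≡ 36 (mod 173), t ≡ 47. Hence m ≡ 23022 + 47897·47 = 2274181 (mod 8286181).
From m ≡ 2274181 (mod 8286181) write m = 2274181 + 8286181t. Substituting into m ≡ 0 (mod 67) gives 8286181t ≡ 0 (mod 67), and since 23⁻¹ ≡ 35 (mod 67), t ≡ 0. Hence m ≡ 2274181 + 8286181·0 = 2274181 (mod 555174127).
From m ≡ 2274181 (mod 555174127) write m = 2274181 + 555174127t. Substituting into m ≡ 49 (mod 125) gives 555174127t ≡ 118 (mod 125), and since 2⁻¹ ≡ 63 (mod 125), t ≡ 59. Hence m ≡ 2274181 + 555174127·59 = 32757547674 (mod 69396765875).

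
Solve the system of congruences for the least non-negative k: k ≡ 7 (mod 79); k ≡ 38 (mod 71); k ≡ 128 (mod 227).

650256

From k ≡ 7 (mod 79) write k = 7 + 79t. Substituting into k ≡ 38 (mod 71) gives 79t ≡ 31 (mod 71), and since 8⁻¹ ≡ 9 (mod 71), t ≡ 66. Hence k ≡ 7 + 79·66 = 5221 (mod 5609).
From k ≡ 5221 (mod 5609) write k = 5221 + 5609t. Substituting into k ≡ 128 (mod 227) gives 5609t ≡ 128 (mod 227), and since 161⁻¹ ≡ 141 (mod 227), t ≡ 115. Hence k ≡ 5221 + 5609·115 = 650256 (mod 1273243).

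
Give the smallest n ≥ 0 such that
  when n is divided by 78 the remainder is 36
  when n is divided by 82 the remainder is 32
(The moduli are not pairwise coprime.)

114

gcd(78, 82) = 2 and 2 | (32 − 36), so the pair is consistent; merging gives n ≡ 114 (mod 3198), where 3198 = lcm(78, 82).
The solution is unique modulo lcm(78, 82) = 3198.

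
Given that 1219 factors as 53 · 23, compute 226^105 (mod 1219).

67

Mod 53: 226 ≡ 14; by Fermat, exponent reduces to 105 mod 52 = 1; 14^1 ≡ 14 (mod 53).
Mod 23: 226 ≡ 19; by Fermat, exponent reduces to 105 mod 22 = 17; 19^17 ≡ 21 (mod 23).
Combine by CRT: x ≡ 14 (mod 53), x ≡ 21 (mod 23) ⇒ x ≡ 67 (mod 1219).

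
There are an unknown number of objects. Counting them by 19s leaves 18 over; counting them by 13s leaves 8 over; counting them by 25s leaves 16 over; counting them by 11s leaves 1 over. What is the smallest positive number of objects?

The moduli are pairwise coprime; M = 19·13·25·11 = 67925.
M/19 = 3575; 3575 ≡ 3 (mod 19); 3·13 ≡ 1, so inverse 13.
M/13 = 5225; 5225 ≡ 12 (mod 13); 12·12 ≡ 1, so inverse 12.
M/25 = 2717; 2717 ≡ 17 (mod 25); 17·3 ≡ 1, so inverse 3.
M/11 = 6175; 6175 ≡ 4 (mod 11); 4·3 ≡ 1, so inverse 3.
N ≡ 18·3575·13 + 8·5225·12 + 16·2717·3 + 1·6175·3 = 1487091.
1487091 mod 67925 = 60666.

60666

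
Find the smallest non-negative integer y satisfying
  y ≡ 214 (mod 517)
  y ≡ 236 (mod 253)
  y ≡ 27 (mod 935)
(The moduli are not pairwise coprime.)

gcd(517, 253) = 11 and 11 | (236 − 214), so the pair is consistent; merging gives y ≡ 1248 (mod 11891), where 11891 = lcm(517, 253).
gcd(11891, 935) = 11 and 11 | (27 − 1248), so the pair is consistent; merging gives y ≡ 940637 (mod 1010735), where 1010735 = lcm(11891, 935).
The solution is unique modulo lcm(517, 253, 935) = 1010735.

940637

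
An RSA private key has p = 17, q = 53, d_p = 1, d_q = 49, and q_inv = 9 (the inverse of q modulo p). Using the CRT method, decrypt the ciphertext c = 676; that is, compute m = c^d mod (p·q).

m₁ = c^(d_p) mod p: c ≡ 13 (mod 17), and 13^1 mod 17 = 13.
m₂ = c^(d_q) mod q: c ≡ 40 (mod 53), and 40^49 mod 53 = 11.
h = q_inv·(m₁ − m₂) mod p = 9·(13 − 11) mod 17 = 1.
m = m₂ + h·q = 11 + 1·53 = 64.

64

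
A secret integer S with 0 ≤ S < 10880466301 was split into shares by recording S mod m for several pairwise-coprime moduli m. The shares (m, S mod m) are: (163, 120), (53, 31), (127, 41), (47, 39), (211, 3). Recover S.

9017473243

Combine the congruences pairwise.
From S ≡ 120 (mod 163) write S = 120 + 163t. Substituting into S ≡ 31 (mod 53) gives 163t ≡ 17 (mod 53), and since 4⁻¹ ≡ 40 (mod 53), t ≡ 44. Hence S ≡ 120 + 163·44 = 7292 (mod 8639).
From S ≡ 7292 (mod 8639) write S = 7292 + 8639t. Substituting into S ≡ 41 (mod 127) gives 8639t ≡ 115 (mod 127), and since 3⁻¹ ≡ 85 (mod 127), t ≡ 123. Hence S ≡ 7292 + 8639·123 = 1069889 (mod 1097153).
From S ≡ 1069889 (mod 1097153) write S = 1069889 + 1097153t. Substituting into S ≡ 39 (mod 47) gives 1097153t ≡ 11 (mod 47), and since 32⁻¹ ≡ 25 (mod 47), t ≡ 40. Hence S ≡ 1069889 + 1097153·40 = 44956009 (mod 51566191).
From S ≡ 44956009 (mod 51566191) write S = 44956009 + 51566191t. Substituting into S ≡ 3 (mod 211) gives 51566191t ≡ 76 (mod 211), and since 112⁻¹ ≡ 130 (mod 211), t ≡ 174. Hence S ≡ 44956009 + 51566191·174 = 9017473243 (mod 10880466301).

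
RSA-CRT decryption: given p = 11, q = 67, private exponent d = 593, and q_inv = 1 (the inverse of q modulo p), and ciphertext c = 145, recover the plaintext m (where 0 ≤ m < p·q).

d_p = d mod (p−1) = 593 mod 10 = 3; d_q = d mod (q−1) = 65.
m₁ = c^(d_p) mod p: c ≡ 2 (mod 11), and 2^3 mod 11 = 8.
m₂ = c^(d_q) mod q: c ≡ 11 (mod 67), and 11^65 mod 67 = 61.
h = q_inv·(m₁ − m₂) mod p = 1·(8 − 61) mod 11 = 2.
m = m₂ + h·q = 61 + 2·67 = 195.

195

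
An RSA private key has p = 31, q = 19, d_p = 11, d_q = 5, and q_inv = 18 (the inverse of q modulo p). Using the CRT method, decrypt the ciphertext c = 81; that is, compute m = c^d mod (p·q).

m₁ = c^(d_p) mod p: c ≡ 19 (mod 31), and 19^11 mod 31 = 10.
m₂ = c^(d_q) mod q: c ≡ 5 (mod 19), and 5^5 mod 19 = 9.
h = q_inv·(m₁ − m₂) mod p = 18·(10 − 9) mod 31 = 18.
m = m₂ + h·q = 9 + 18·19 = 351.

351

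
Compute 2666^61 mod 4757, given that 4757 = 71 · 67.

594

Mod 71: 2666 ≡ 39; 39^61 ≡ 26 (mod 71).
Mod 67: 2666 ≡ 53; 53^61 ≡ 58 (mod 67).
Combine by CRT: x ≡ 26 (mod 71), x ≡ 58 (mod 67) ⇒ x ≡ 594 (mod 4757).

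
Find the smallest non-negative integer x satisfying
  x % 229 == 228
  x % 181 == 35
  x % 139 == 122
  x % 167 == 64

520692871

The moduli are pairwise coprime; N = 229·181·139·167 = 962155637.
N/229 = 4201553; 4201553 ≡ 90 (mod 229); 90·28 ≡ 1, so inverse 28.
N/181 = 5315777; 5315777 ≡ 169 (mod 181); 169·15 ≡ 1, so inverse 15.
N/139 = 6921983; 6921983 ≡ 61 (mod 139); 61·98 ≡ 1, so inverse 98.
N/167 = 5761411; 5761411 ≡ 78 (mod 167); 78·15 ≡ 1, so inverse 15.
x ≡ 228·4201553·28 + 35·5315777·15 + 122·6921983·98 + 64·5761411·15 = 117903680585.
117903680585 mod 962155637 = 520692871.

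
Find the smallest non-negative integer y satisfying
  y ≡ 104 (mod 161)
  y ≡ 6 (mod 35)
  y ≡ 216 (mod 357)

26991

gcd(161, 35) = 7 and 7 | (6 − 104), so the pair is consistent; merging gives y ≡ 426 (mod 805), where 805 = lcm(161, 35).
gcd(805, 357) = 7 and 7 | (216 − 426), so the pair is consistent; merging gives y ≡ 26991 (mod 41055), where 41055 = lcm(805, 357).
The solution is unique modulo lcm(161, 35, 357) = 41055.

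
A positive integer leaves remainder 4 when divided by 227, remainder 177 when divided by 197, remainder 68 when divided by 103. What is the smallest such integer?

3192759

Combine the congruences pairwise.
From N ≡ 4 (mod 227) write N = 4 + 227t. Substituting into N ≡ 177 (mod 197) gives 227t ≡ 173 (mod 197), and since 30⁻¹ ≡ 46 (mod 197), t ≡ 78. Hence N ≡ 4 + 227·78 = 17710 (mod 44719).
From N ≡ 17710 (mod 44719) write N = 17710 + 44719t. Substituting into N ≡ 68 (mod 103) gives 44719t ≡ 74 (mod 103), and since 17⁻¹ ≡ 97 (mod 103), t ≡ 71. Hence N ≡ 17710 + 44719·71 = 3192759 (mod 4606057).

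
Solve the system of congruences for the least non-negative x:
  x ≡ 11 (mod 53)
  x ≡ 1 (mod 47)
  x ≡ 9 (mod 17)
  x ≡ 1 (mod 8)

20681

From x ≡ 11 (mod 53) write x = 11 + 53t. Substituting into x ≡ 1 (mod 47) gives 53t ≡ 37 (mod 47), and since 6⁻¹ ≡ 8 (mod 47), t ≡ 14. Hence x ≡ 11 + 53·14 = 753 (mod 2491).
From x ≡ 753 (mod 2491) write x = 753 + 2491t. Substituting into x ≡ 9 (mod 17) gives 2491t ≡ 4 (mod 17), and since 9⁻¹ ≡ 2 (mod 17), t ≡ 8. Hence x ≡ 753 + 2491·8 = 20681 (mod 42347).
From x ≡ 20681 (mod 42347) write x = 20681 + 42347t. Substituting into x ≡ 1 (mod 8) gives 42347t ≡ 0 (mod 8), and since 3⁻¹ ≡ 3 (mod 8), t ≡ 0. Hence x ≡ 20681 + 42347·0 = 20681 (mod 338776).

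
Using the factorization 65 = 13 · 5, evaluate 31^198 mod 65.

Mod 13: 31 ≡ 5; by Fermat, exponent reduces to 198 mod 12 = 6; 5^6 ≡ 12 (mod 13).
Mod 5: 31 ≡ 1; by Fermat, exponent reduces to 198 mod 4 = 2; 1^2 ≡ 1 (mod 5).
Combine by CRT: x ≡ 12 (mod 13), x ≡ 1 (mod 5) ⇒ x ≡ 51 (mod 65).

51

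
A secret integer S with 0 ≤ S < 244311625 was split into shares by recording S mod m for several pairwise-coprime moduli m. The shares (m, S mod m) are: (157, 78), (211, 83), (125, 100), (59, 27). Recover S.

56315350

The moduli are pairwise coprime; N = 157·211·125·59 = 244311625.
N/157 = 1556125; 1556125 ≡ 98 (mod 157); 98·149 ≡ 1, so inverse 149.
N/211 = 1157875; 1157875 ≡ 118 (mod 211); 118·152 ≡ 1, so inverse 152.
N/125 = 1954493; 1954493 ≡ 118 (mod 125); 118·107 ≡ 1, so inverse 107.
N/59 = 4140875; 4140875 ≡ 19 (mod 59); 19·28 ≡ 1, so inverse 28.
S ≡ 78·1556125·149 + 83·1157875·152 + 100·1954493·107 + 27·4140875·28 = 56736612350.
56736612350 mod 244311625 = 56315350.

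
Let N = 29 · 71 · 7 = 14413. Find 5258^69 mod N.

11236

Mod 29: 5258 ≡ 9; by Fermat, exponent reduces to 69 mod 28 = 13; 9^13 ≡ 13 (mod 29).
Mod 71: 5258 ≡ 4; 4^69 ≡ 18 (mod 71).
Mod 7: 5258 ≡ 1; by Fermat, exponent reduces to 69 mod 6 = 3; 1^3 ≡ 1 (mod 7).
Combine by CRT: x ≡ 13 (mod 29), x ≡ 18 (mod 71), x ≡ 1 (mod 7) ⇒ x ≡ 11236 (mod 14413).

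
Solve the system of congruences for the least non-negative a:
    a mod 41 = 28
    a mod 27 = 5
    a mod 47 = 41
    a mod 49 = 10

Combine the congruences pairwise.
From a ≡ 28 (mod 41) write a = 28 + 41t. Substituting into a ≡ 5 (mod 27) gives 41t ≡ 4 (mod 27), and since 14⁻¹ ≡ 2 (mod 27), t ≡ 8. Hence a ≡ 28 + 41·8 = 356 (mod 1107).
From a ≡ 356 (mod 1107) write a = 356 + 1107t. Substituting into a ≡ 41 (mod 47) gives 1107t ≡ 14 (mod 47), and since 26⁻¹ ≡ 38 (mod 47), t ≡ 15. Hence a ≡ 356 + 1107·15 = 16961 (mod 52029).
From a ≡ 16961 (mod 52029) write a = 16961 + 52029t. Substituting into a ≡ 10 (mod 49) gives 52029t ≡ 3 (mod 49), and since 40⁻¹ ≡ 38 (mod 49), t ≡ 16. Hence a ≡ 16961 + 52029·16 = 849425 (mod 2549421).

849425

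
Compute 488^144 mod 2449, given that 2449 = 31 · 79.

Mod 31: 488 ≡ 23; by Fermat, exponent reduces to 144 mod 30 = 24; 23^24 ≡ 4 (mod 31).
Mod 79: 488 ≡ 14; by Fermat, exponent reduces to 144 mod 78 = 66; 14^66 ≡ 65 (mod 79).
Combine by CRT: x ≡ 4 (mod 31), x ≡ 65 (mod 79) ⇒ x ≡ 934 (mod 2449).

934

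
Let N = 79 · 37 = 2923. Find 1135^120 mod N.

Mod 79: 1135 ≡ 29; by Fermat, exponent reduces to 120 mod 78 = 42; 29^42 ≡ 22 (mod 79).
Mod 37: 1135 ≡ 25; by Fermat, exponent reduces to 120 mod 36 = 12; 25^12 ≡ 26 (mod 37).
Combine by CRT: x ≡ 22 (mod 79), x ≡ 26 (mod 37) ⇒ x ≡ 1839 (mod 2923).

1839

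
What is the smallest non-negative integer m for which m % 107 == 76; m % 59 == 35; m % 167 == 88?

939964

The moduli are pairwise coprime; N = 107·59·167 = 1054271.
N/107 = 9853; 9853 ≡ 9 (mod 107); 9·12 ≡ 1, so inverse 12.
N/59 = 17869; 17869 ≡ 51 (mod 59); 51·22 ≡ 1, so inverse 22.
N/167 = 6313; 6313 ≡ 134 (mod 167); 134·86 ≡ 1, so inverse 86.
m ≡ 76·9853·12 + 35·17869·22 + 88·6313·86 = 70521850.
70521850 mod 1054271 = 939964.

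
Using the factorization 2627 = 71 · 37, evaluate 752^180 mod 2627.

1592

Mod 71: 752 ≡ 42; by Fermat, exponent reduces to 180 mod 70 = 40; 42^40 ≡ 30 (mod 71).
Mod 37: 752 ≡ 12; since 36 | 180, by Fermat 12^180 ≡ 1 (mod 37).
Combine by CRT: x ≡ 30 (mod 71), x ≡ 1 (mod 37) ⇒ x ≡ 1592 (mod 2627).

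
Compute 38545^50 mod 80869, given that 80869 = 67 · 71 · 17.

1379

Mod 67: 38545 ≡ 20; 20^50 ≡ 39 (mod 67).
Mod 71: 38545 ≡ 63; 63^50 ≡ 30 (mod 71).
Mod 17: 38545 ≡ 6; by Fermat, exponent reduces to 50 mod 16 = 2; 6^2 ≡ 2 (mod 17).
Combine by CRT: x ≡ 39 (mod 67), x ≡ 30 (mod 71), x ≡ 2 (mod 17) ⇒ x ≡ 1379 (mod 80869).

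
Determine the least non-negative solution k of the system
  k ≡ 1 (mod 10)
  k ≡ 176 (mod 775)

951

gcd(10, 775) = 5 and 5 | (176 − 1), so the pair is consistent; merging gives k ≡ 951 (mod 1550), where 1550 = lcm(10, 775).
The solution is unique modulo lcm(10, 775) = 1550.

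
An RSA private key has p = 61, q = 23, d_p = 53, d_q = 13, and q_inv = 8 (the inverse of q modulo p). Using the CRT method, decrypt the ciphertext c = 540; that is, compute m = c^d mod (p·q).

m₁ = c^(d_p) mod p: c ≡ 52 (mod 61), and 52^53 mod 61 = 3.
m₂ = c^(d_q) mod q: c ≡ 11 (mod 23), and 11^13 mod 23 = 17.
h = q_inv·(m₁ − m₂) mod p = 8·(3 − 17) mod 61 = 10.
m = m₂ + h·q = 17 + 10·23 = 247.

247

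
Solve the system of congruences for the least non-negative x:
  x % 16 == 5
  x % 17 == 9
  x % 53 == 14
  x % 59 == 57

812133

Combine the congruences pairwise.
From x ≡ 5 (mod 16) write x = 5 + 16t. Substituting into x ≡ 9 (mod 17) gives 16t ≡ 4 (mod 17), and since 16⁻¹ ≡ 16 (mod 17), t ≡ 13. Hence x ≡ 5 + 16·13 = 213 (mod 272).
From x ≡ 213 (mod 272) write x = 213 + 272t. Substituting into x ≡ 14 (mod 53) gives 272t ≡ 13 (mod 53), and since 7⁻¹ ≡ 38 (mod 53), t ≡ 17. Hence x ≡ 213 + 272·17 = 4837 (mod 14416).
From x ≡ 4837 (mod 14416) write x = 4837 + 14416t. Substituting into x ≡ 57 (mod 59) gives 14416t ≡ 58 (mod 59), and since 20⁻¹ ≡ 3 (mod 59), t ≡ 56. Hence x ≡ 4837 + 14416·56 = 812133 (mod 850544).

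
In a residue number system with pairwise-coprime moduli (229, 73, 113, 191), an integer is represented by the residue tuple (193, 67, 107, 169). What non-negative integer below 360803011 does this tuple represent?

268191482

The moduli are pairwise coprime; N = 229·73·113·191 = 360803011.
N/229 = 1575559; 1575559 ≡ 39 (mod 229); 39·47 ≡ 1, so inverse 47.
N/73 = 4942507; 4942507 ≡ 42 (mod 73); 42·40 ≡ 1, so inverse 40.
N/113 = 3192947; 3192947 ≡ 19 (mod 113); 19·6 ≡ 1, so inverse 6.
N/191 = 1889021; 1889021 ≡ 31 (mod 191); 31·37 ≡ 1, so inverse 37.
x ≡ 193·1575559·47 + 67·4942507·40 + 107·3192947·6 + 169·1889021·37 = 41399734736.
41399734736 mod 360803011 = 268191482.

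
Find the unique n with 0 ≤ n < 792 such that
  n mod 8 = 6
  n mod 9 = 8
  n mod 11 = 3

278

The moduli are pairwise coprime; M = 8·9·11 = 792.
M/8 = 99; 99 ≡ 3 (mod 8); 3·3 ≡ 1, so inverse 3.
M/9 = 88; 88 ≡ 7 (mod 9); 7·4 ≡ 1, so inverse 4.
M/11 = 72; 72 ≡ 6 (mod 11); 6·2 ≡ 1, so inverse 2.
n ≡ 6·99·3 + 8·88·4 + 3·72·2 = 5030.
5030 mod 792 = 278.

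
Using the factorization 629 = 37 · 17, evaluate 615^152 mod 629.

322

Mod 37: 615 ≡ 23; by Fermat, exponent reduces to 152 mod 36 = 8; 23^8 ≡ 26 (mod 37).
Mod 17: 615 ≡ 3; by Fermat, exponent reduces to 152 mod 16 = 8; 3^8 ≡ 16 (mod 17).
Combine by CRT: x ≡ 26 (mod 37), x ≡ 16 (mod 17) ⇒ x ≡ 322 (mod 629).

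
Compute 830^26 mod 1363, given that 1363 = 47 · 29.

383

Mod 47: 830 ≡ 31; 31^26 ≡ 7 (mod 47).
Mod 29: 830 ≡ 18; 18^26 ≡ 6 (mod 29).
Combine by CRT: x ≡ 7 (mod 47), x ≡ 6 (mod 29) ⇒ x ≡ 383 (mod 1363).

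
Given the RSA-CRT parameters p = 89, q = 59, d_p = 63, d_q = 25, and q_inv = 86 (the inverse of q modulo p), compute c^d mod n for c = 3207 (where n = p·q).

m₁ = c^(d_p) mod p: c ≡ 3 (mod 89), and 3^63 mod 89 = 35.
m₂ = c^(d_q) mod q: c ≡ 21 (mod 59), and 21^25 mod 59 = 7.
h = q_inv·(m₁ − m₂) mod p = 86·(35 − 7) mod 89 = 5.
m = m₂ + h·q = 7 + 5·59 = 302.

302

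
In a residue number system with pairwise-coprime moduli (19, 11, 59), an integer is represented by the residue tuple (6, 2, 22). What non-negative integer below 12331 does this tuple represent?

From x ≡ 6 (mod 19) write x = 6 + 19t. Substituting into x ≡ 2 (mod 11) gives 19t ≡ 7 (mod 11), and since 8⁻¹ ≡ 7 (mod 11), t ≡ 5. Hence x ≡ 6 + 19·5 = 101 (mod 209).
From x ≡ 101 (mod 209) write x = 101 + 209t. Substituting into x ≡ 22 (mod 59) gives 209t ≡ 39 (mod 59), and since 32⁻¹ ≡ 24 (mod 59), t ≡ 51. Hence x ≡ 101 + 209·51 = 10760 (mod 12331).

10760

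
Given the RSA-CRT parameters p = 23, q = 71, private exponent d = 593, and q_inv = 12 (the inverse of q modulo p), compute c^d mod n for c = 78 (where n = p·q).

d_p = d mod (p−1) = 593 mod 22 = 21; d_q = d mod (q−1) = 33.
m₁ = c^(d_p) mod p: c ≡ 9 (mod 23), and 9^21 mod 23 = 18.
m₂ = c^(d_q) mod q: c ≡ 7 (mod 71), and 7^33 mod 71 = 42.
h = q_inv·(m₁ − m₂) mod p = 12·(18 − 42) mod 23 = 11.
m = m₂ + h·q = 42 + 11·71 = 823.

823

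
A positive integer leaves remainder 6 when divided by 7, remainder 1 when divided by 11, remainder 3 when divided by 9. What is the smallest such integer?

Combine the congruences pairwise.
From m ≡ 6 (mod 7) write m = 6 + 7t. Substituting into m ≡ 1 (mod 11) gives 7t ≡ 6 (mod 11), and since 7⁻¹ ≡ 8 (mod 11), t ≡ 4. Hence m ≡ 6 + 7·4 = 34 (mod 77).
From m ≡ 34 (mod 77) write m = 34 + 77t. Substituting into m ≡ 3 (mod 9) gives 77t ≡ 5 (mod 9), and since 5⁻¹ ≡ 2 (mod 9), t ≡ 1. Hence m ≡ 34 + 77·1 = 111 (mod 693).

111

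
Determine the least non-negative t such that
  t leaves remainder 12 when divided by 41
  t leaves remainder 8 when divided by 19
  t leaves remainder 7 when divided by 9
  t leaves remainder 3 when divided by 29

From t ≡ 12 (mod 41) write t = 12 + 41s. Substituting into t ≡ 8 (mod 19) gives 41s ≡ 15 (mod 19), and since 3⁻¹ ≡ 13 (mod 19), s ≡ 5. Hence t ≡ 12 + 41·5 = 217 (mod 779).
From t ≡ 217 (mod 779) write t = 217 + 779s. Substituting into t ≡ 7 (mod 9) gives 779s ≡ 6 (mod 9), and since 5⁻¹ ≡ 2 (mod 9), s ≡ 3. Hence t ≡ 217 + 779·3 = 2554 (mod 7011).
From t ≡ 2554 (mod 7011) write t = 2554 + 7011s. Substituting into t ≡ 3 (mod 29) gives 7011s ≡ 1 (mod 29), and since 22⁻¹ ≡ 4 (mod 29), s ≡ 4. Hence t ≡ 2554 + 7011·4 = 30598 (mod 203319).

30598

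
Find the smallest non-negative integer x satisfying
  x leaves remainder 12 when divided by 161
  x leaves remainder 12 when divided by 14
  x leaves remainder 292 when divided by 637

25772

gcd(161, 14) = 7 and 7 | (12 − 12), so the pair is consistent; merging gives x ≡ 12 (mod 322), where 322 = lcm(161, 14).
gcd(322, 637) = 7 and 7 | (292 − 12), so the pair is consistent; merging gives x ≡ 25772 (mod 29302), where 29302 = lcm(322, 637).
The solution is unique modulo lcm(161, 14, 637) = 29302.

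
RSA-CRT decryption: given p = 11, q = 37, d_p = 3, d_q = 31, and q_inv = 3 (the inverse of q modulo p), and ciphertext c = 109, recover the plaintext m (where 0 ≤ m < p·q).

274

m₁ = c^(d_p) mod p: c ≡ 10 (mod 11), and 10^3 mod 11 = 10.
m₂ = c^(d_q) mod q: c ≡ 35 (mod 37), and 35^31 mod 37 = 15.
h = q_inv·(m₁ − m₂) mod p = 3·(10 − 15) mod 11 = 7.
m = m₂ + h·q = 15 + 7·37 = 274.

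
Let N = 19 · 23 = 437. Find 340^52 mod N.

62

Mod 19: 340 ≡ 17; by Fermat, exponent reduces to 52 mod 18 = 16; 17^16 ≡ 5 (mod 19).
Mod 23: 340 ≡ 18; by Fermat, exponent reduces to 52 mod 22 = 8; 18^8 ≡ 16 (mod 23).
Combine by CRT: x ≡ 5 (mod 19), x ≡ 16 (mod 23) ⇒ x ≡ 62 (mod 437).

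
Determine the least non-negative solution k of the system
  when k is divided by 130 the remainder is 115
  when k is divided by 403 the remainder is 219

gcd(130, 403) = 13 and 13 | (219 − 115), so the pair is consistent; merging gives k ≡ 1025 (mod 4030), where 4030 = lcm(130, 403).
The solution is unique modulo lcm(130, 403) = 4030.

1025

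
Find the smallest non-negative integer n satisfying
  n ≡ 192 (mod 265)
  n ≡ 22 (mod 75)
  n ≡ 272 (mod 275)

gcd(265, 75) = 5 and 5 | (22 − 192), so the pair is consistent; merging gives n ≡ 2047 (mod 3975), where 3975 = lcm(265, 75).
gcd(3975, 275) = 25 and 25 | (272 − 2047), so the pair is consistent; merging gives n ≡ 41797 (mod 43725), where 43725 = lcm(3975, 275).
The solution is unique modulo lcm(265, 75, 275) = 43725.

41797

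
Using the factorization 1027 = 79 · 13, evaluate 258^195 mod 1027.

Mod 79: 258 ≡ 21; by Fermat, exponent reduces to 195 mod 78 = 39; 21^39 ≡ 1 (mod 79).
Mod 13: 258 ≡ 11; by Fermat, exponent reduces to 195 mod 12 = 3; 11^3 ≡ 5 (mod 13).
Combine by CRT: x ≡ 1 (mod 79), x ≡ 5 (mod 13) ⇒ x ≡ 317 (mod 1027).

317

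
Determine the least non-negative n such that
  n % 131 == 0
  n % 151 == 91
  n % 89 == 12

514699

The moduli are pairwise coprime; M = 131·151·89 = 1760509.
M/131 = 13439; 13439 ≡ 77 (mod 131); 77·114 ≡ 1, so inverse 114.
M/151 = 11659; 11659 ≡ 32 (mod 151); 32·118 ≡ 1, so inverse 118.
M/89 = 19781; 19781 ≡ 23 (mod 89); 23·31 ≡ 1, so inverse 31.
n ≡ 0·13439·114 + 91·11659·118 + 12·19781·31 = 132552874.
132552874 mod 1760509 = 514699.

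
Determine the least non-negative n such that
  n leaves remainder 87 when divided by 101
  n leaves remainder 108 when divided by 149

From n ≡ 87 (mod 101) write n = 87 + 101t. Substituting into n ≡ 108 (mod 149) gives 101t ≡ 21 (mod 149), and since 101⁻¹ ≡ 90 (mod 149), t ≡ 102. Hence n ≡ 87 + 101·102 = 10389 (mod 15049).

10389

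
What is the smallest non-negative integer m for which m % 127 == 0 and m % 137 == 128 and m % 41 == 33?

562102

Combine the congruences pairwise.
From m ≡ 0 (mod 127) write m = 0 + 127t. Substituting into m ≡ 128 (mod 137) gives 127t ≡ 128 (mod 137), and since 127⁻¹ ≡ 41 (mod 137), t ≡ 42. Hence m ≡ 0 + 127·42 = 5334 (mod 17399).
From m ≡ 5334 (mod 17399) write m = 5334 + 17399t. Substituting into m ≡ 33 (mod 41) gives 17399t ≡ 29 (mod 41), and since 15⁻¹ ≡ 11 (mod 41), t ≡ 32. Hence m ≡ 5334 + 17399·32 = 562102 (mod 713359).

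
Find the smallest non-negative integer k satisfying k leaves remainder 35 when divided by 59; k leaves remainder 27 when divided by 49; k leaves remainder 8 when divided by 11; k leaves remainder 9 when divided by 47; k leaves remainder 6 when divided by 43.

From k ≡ 35 (mod 59) write k = 35 + 59t. Substituting into k ≡ 27 (mod 49) gives 59t ≡ 41 (mod 49), and since 10⁻¹ ≡ 5 (mod 49), t ≡ 9. Hence k ≡ 35 + 59·9 = 566 (mod 2891).
From k ≡ 566 (mod 2891) write k = 566 + 2891t. Substituting into k ≡ 8 (mod 11) gives 2891t ≡ 3 (mod 11), and since 9⁻¹ ≡ 5 (mod 11), t ≡ 4. Hence k ≡ 566 + 2891·4 = 12130 (mod 31801).
From k ≡ 12130 (mod 31801) write k = 12130 + 31801t. Substituting into k ≡ 9 (mod 47) gives 31801t ≡ 5 (mod 47), and since 29⁻¹ ≡ 13 (mod 47), t ≡ 18. Hence k ≡ 12130 + 31801·18 = 584548 (mod 1494647).
From k ≡ 584548 (mod 1494647) write k = 584548 + 1494647t. Substituting into k ≡ 6 (mod 43) gives 1494647t ≡ 0 (mod 43), and since 10⁻¹ ≡ 13 (mod 43), t ≡ 0. Hence k ≡ 584548 + 1494647·0 = 584548 (mod 64269821).

584548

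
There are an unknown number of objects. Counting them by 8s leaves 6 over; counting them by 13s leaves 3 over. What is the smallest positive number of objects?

Combine the congruences pairwise.
From N ≡ 6 (mod 8) write N = 6 + 8t. Substituting into N ≡ 3 (mod 13) gives 8t ≡ 10 (mod 13), and since 8⁻¹ ≡ 5 (mod 13), t ≡ 11. Hence N ≡ 6 + 8·11 = 94 (mod 104).

94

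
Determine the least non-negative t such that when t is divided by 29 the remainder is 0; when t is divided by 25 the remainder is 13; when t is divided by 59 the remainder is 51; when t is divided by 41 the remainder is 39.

The moduli are pairwise coprime; N = 29·25·59·41 = 1753775.
N/29 = 60475; 60475 ≡ 10 (mod 29); 10·3 ≡ 1, so inverse 3.
N/25 = 70151; 70151 ≡ 1 (mod 25), inverse 1.
N/59 = 29725; 29725 ≡ 48 (mod 59); 48·16 ≡ 1, so inverse 16.
N/41 = 42775; 42775 ≡ 12 (mod 41); 12·24 ≡ 1, so inverse 24.
t ≡ 0·60475·3 + 13·70151·1 + 51·29725·16 + 39·42775·24 = 65204963.
65204963 mod 1753775 = 315288.

315288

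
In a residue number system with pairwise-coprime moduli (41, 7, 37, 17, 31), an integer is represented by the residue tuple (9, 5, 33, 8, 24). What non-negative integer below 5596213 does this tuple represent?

Combine the congruences pairwise.
From x ≡ 9 (mod 41) write x = 9 + 41t. Substituting into x ≡ 5 (mod 7) gives 41t ≡ 3 (mod 7), and since 6⁻¹ ≡ 6 (mod 7), t ≡ 4. Hence x ≡ 9 + 41·4 = 173 (mod 287).
From x ≡ 173 (mod 287) write x = 173 + 287t. Substituting into x ≡ 33 (mod 37) gives 287t ≡ 8 (mod 37), and since 28⁻¹ ≡ 4 (mod 37), t ≡ 32. Hence x ≡ 173 + 287·32 = 9357 (mod 10619).
From x ≡ 9357 (mod 10619) write x = 9357 + 10619t. Substituting into x ≡ 8 (mod 17) gives 10619t ≡ 1 (mod 17), and since 11⁻¹ ≡ 14 (mod 17), t ≡ 14. Hence x ≡ 9357 + 10619·14 = 158023 (mod 180523).
From x ≡ 158023 (mod 180523) write x = 158023 + 180523t. Substituting into x ≡ 24 (mod 31) gives 180523t ≡ 8 (mod 31), and since 10⁻¹ ≡ 28 (mod 31), t ≡ 7. Hence x ≡ 158023 + 180523·7 = 1421684 (mod 5596213).

1421684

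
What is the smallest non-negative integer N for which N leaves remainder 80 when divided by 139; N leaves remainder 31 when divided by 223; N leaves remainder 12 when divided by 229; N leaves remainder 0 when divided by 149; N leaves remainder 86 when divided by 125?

11009016086

From N ≡ 80 (mod 139) write N = 80 + 139t. Substituting into N ≡ 31 (mod 223) gives 139t ≡ 174 (mod 223), and since 139⁻¹ ≡ 146 (mod 223), t ≡ 205. Hence N ≡ 80 + 139·205 = 28575 (mod 30997).
From N ≡ 28575 (mod 30997) write N = 28575 + 30997t. Substituting into N ≡ 12 (mod 229) gives 30997t ≡ 62 (mod 229), and since 82⁻¹ ≡ 81 (mod 229), t ≡ 213. Hence N ≡ 28575 + 30997·213 = 6630936 (mod 7098313).
From N ≡ 6630936 (mod 7098313) write N = 6630936 + 7098313t. Substituting into N ≡ 0 (mod 149) gives 7098313t ≡ 11 (mod 149), and since 102⁻¹ ≡ 19 (mod 149), t ≡ 60. Hence N ≡ 6630936 + 7098313·60 = 432529716 (mod 1057648637).
From N ≡ 432529716 (mod 1057648637) write N = 432529716 + 1057648637t. Substituting into N ≡ 86 (mod 125) gives 1057648637t ≡ 120 (mod 125), and since 12⁻¹ ≡ 73 (mod 125), t ≡ 10. Hence N ≡ 432529716 + 1057648637·10 = 11009016086 (mod 132206079625).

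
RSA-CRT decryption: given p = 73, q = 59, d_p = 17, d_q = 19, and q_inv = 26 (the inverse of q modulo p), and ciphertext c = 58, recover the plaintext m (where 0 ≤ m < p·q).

1710

m₁ = c^(d_p) mod p: c ≡ 58 (mod 73), and 58^17 mod 73 = 31.
m₂ = c^(d_q) mod q: c ≡ 58 (mod 59), and 58^19 mod 59 = 58.
h = q_inv·(m₁ − m₂) mod p = 26·(31 − 58) mod 73 = 28.
m = m₂ + h·q = 58 + 28·59 = 1710.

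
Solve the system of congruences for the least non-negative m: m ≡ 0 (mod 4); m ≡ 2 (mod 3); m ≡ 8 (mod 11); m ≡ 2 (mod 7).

800

The moduli are pairwise coprime; N = 4·3·11·7 = 924.
N/4 = 231; 231 ≡ 3 (mod 4); 3·3 ≡ 1, so inverse 3.
N/3 = 308; 308 ≡ 2 (mod 3); 2·2 ≡ 1, so inverse 2.
N/11 = 84; 84 ≡ 7 (mod 11); 7·8 ≡ 1, so inverse 8.
N/7 = 132; 132 ≡ 6 (mod 7); 6·6 ≡ 1, so inverse 6.
m ≡ 0·231·3 + 2·308·2 + 8·84·8 + 2·132·6 = 8192.
8192 mod 924 = 800.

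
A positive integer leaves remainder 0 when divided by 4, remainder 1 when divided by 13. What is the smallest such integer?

40

From n ≡ 0 (mod 4) write n = 0 + 4t. Substituting into n ≡ 1 (mod 13) gives 4t ≡ 1 (mod 13), and since 4⁻¹ ≡ 10 (mod 13), t ≡ 10. Hence n ≡ 0 + 4·10 = 40 (mod 52).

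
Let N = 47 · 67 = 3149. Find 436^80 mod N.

2935

Mod 47: 436 ≡ 13; by Fermat, exponent reduces to 80 mod 46 = 34; 13^34 ≡ 21 (mod 47).
Mod 67: 436 ≡ 34; by Fermat, exponent reduces to 80 mod 66 = 14; 34^14 ≡ 54 (mod 67).
Combine by CRT: x ≡ 21 (mod 47), x ≡ 54 (mod 67) ⇒ x ≡ 2935 (mod 3149).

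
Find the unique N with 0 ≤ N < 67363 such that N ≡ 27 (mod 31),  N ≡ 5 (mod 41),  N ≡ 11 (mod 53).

53223

Combine the congruences pairwise.
From N ≡ 27 (mod 31) write N = 27 + 31t. Substituting into N ≡ 5 (mod 41) gives 31t ≡ 19 (mod 41), and since 31⁻¹ ≡ 4 (mod 41), t ≡ 35. Hence N ≡ 27 + 31·35 = 1112 (mod 1271).
From N ≡ 1112 (mod 1271) write N = 1112 + 1271t. Substituting into N ≡ 11 (mod 53) gives 1271t ≡ 12 (mod 53), and since 52⁻¹ ≡ 52 (mod 53), t ≡ 41. Hence N ≡ 1112 + 1271·41 = 53223 (mod 67363).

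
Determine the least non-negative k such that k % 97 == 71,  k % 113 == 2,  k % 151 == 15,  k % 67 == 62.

From k ≡ 71 (mod 97) write k = 71 + 97t. Substituting into k ≡ 2 (mod 113) gives 97t ≡ 44 (mod 113), and since 97⁻¹ ≡ 7 (mod 113), t ≡ 82. Hence k ≡ 71 + 97·82 = 8025 (mod 10961).
From k ≡ 8025 (mod 10961) write k = 8025 + 10961t. Substituting into k ≡ 15 (mod 151) gives 10961t ≡ 144 (mod 151), and since 89⁻¹ ≡ 56 (mod 151), t ≡ 61. Hence k ≡ 8025 + 10961·61 = 676646 (mod 1655111).
From k ≡ 676646 (mod 1655111) write k = 676646 + 1655111t. Substituting into k ≡ 62 (mod 67) gives 1655111t ≡ 49 (mod 67), and since 10⁻¹ ≡ 47 (mod 67), t ≡ 25. Hence k ≡ 676646 + 1655111·25 = 42054421 (mod 110892437).

42054421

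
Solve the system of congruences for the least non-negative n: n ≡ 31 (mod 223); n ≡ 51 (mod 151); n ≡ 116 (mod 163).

1966222

The moduli are pairwise coprime; M = 223·151·163 = 5488699.
M/223 = 24613; 24613 ≡ 83 (mod 223); 83·43 ≡ 1, so inverse 43.
M/151 = 36349; 36349 ≡ 109 (mod 151); 109·133 ≡ 1, so inverse 133.
M/163 = 33673; 33673 ≡ 95 (mod 163); 95·151 ≡ 1, so inverse 151.
n ≡ 31·24613·43 + 51·36349·133 + 116·33673·151 = 869180664.
869180664 mod 5488699 = 1966222.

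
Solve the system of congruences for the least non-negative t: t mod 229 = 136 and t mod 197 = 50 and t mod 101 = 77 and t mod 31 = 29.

From t ≡ 136 (mod 229) write t = 136 + 229s. Substituting into t ≡ 50 (mod 197) gives 229s ≡ 111 (mod 197), and since 32⁻¹ ≡ 117 (mod 197), s ≡ 182. Hence t ≡ 136 + 229·182 = 41814 (mod 45113).
From t ≡ 41814 (mod 45113) write t = 41814 + 45113s. Substituting into t ≡ 77 (mod 101) gives 45113s ≡ 77 (mod 101), and since 67⁻¹ ≡ 98 (mod 101), s ≡ 72. Hence t ≡ 41814 + 45113·72 = 3289950 (mod 4556413).
From t ≡ 3289950 (mod 4556413) write t = 3289950 + 4556413s. Substituting into t ≡ 29 (mod 31) gives 4556413s ≡ 16 (mod 31), and since 2⁻¹ ≡ 16 (mod 31), s ≡ 8. Hence t ≡ 3289950 + 4556413·8 = 39741254 (mod 141248803).

39741254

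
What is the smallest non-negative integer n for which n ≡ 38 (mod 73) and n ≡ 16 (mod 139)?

6827

Combine the congruences pairwise.
From n ≡ 38 (mod 73) write n = 38 + 73t. Substituting into n ≡ 16 (mod 139) gives 73t ≡ 117 (mod 139), and since 73⁻¹ ≡ 40 (mod 139), t ≡ 93. Hence n ≡ 38 + 73·93 = 6827 (mod 10147).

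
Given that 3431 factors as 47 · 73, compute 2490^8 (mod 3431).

Mod 47: 2490 ≡ 46; 46^8 ≡ 1 (mod 47).
Mod 73: 2490 ≡ 8; 8^8 ≡ 64 (mod 73).
Combine by CRT: x ≡ 1 (mod 47), x ≡ 64 (mod 73) ⇒ x ≡ 283 (mod 3431).

283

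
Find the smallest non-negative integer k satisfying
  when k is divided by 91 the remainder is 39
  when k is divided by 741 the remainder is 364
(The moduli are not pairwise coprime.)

Combine the congruences pairwise.
gcd(91, 741) = 13 and 13 | (364 − 39), so the pair is consistent; merging gives k ≡ 2587 (mod 5187), where 5187 = lcm(91, 741).
The solution is unique modulo lcm(91, 741) = 5187.

2587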